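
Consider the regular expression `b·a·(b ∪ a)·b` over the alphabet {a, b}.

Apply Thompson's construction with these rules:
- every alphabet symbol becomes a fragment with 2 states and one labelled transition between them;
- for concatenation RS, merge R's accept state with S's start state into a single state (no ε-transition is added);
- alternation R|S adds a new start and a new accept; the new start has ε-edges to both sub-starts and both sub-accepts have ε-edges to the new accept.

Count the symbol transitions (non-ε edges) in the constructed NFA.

5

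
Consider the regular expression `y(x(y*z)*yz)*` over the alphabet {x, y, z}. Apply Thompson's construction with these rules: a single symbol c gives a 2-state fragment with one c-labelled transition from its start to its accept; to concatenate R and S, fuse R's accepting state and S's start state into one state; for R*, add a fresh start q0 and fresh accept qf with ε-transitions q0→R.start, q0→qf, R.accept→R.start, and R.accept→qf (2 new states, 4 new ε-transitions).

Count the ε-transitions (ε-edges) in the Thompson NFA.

12

Building bottom-up:
Each of the 6 symbol leaves contributes 0 ε-transitions.
  y* — 4 ε-transitions
  y*z — 4 ε-transitions
  (y*z)* — 8 ε-transitions
  x(y*z)*yz — 8 ε-transitions
  (x(y*z)*yz)* — 12 ε-transitions
  y(x(y*z)*yz)* — 12 ε-transitions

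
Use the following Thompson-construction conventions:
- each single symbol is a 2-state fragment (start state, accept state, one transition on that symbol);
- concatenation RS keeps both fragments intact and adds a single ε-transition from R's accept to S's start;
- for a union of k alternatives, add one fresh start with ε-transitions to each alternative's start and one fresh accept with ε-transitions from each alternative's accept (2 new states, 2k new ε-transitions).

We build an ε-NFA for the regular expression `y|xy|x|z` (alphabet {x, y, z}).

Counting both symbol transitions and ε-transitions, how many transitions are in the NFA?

By structural recursion:
Each of the 5 symbol leaves contributes 1 transition (1 symbol, 0 ε).
  xy = 3 transitions (2 symbol, 1 ε)
  y|xy|x|z = 14 transitions (5 symbol, 9 ε)

14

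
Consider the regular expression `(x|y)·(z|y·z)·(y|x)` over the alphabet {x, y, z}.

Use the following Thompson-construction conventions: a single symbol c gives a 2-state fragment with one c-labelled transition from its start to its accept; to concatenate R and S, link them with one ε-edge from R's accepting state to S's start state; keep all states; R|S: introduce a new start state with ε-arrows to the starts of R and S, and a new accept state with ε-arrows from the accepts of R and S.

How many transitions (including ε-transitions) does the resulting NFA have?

22

Recursing over subexpressions:
Each of the 7 symbol leaves contributes 1 transition (1 symbol, 0 ε).
  x|y — 6 transitions (2 symbol, 4 ε)
  y·z — 3 transitions (2 symbol, 1 ε)
  z|y·z — 8 transitions (3 symbol, 5 ε)
  y|x — 6 transitions (2 symbol, 4 ε)
  (x|y)·(z|y·z)·(y|x) — 22 transitions (7 symbol, 15 ε)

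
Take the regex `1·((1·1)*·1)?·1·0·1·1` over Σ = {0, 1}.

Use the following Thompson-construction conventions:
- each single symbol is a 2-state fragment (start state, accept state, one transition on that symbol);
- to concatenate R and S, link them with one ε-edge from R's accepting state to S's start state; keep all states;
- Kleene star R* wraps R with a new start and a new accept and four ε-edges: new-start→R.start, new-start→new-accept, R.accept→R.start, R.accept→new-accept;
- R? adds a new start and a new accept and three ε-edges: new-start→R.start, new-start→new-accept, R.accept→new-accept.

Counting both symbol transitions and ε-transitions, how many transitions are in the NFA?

22

Building bottom-up:
Each of the 8 symbol leaves contributes 1 transition (1 symbol, 0 ε).
  1·1 : 3 transitions (2 symbol, 1 ε)
  (1·1)* : 7 transitions (2 symbol, 5 ε)
  (1·1)*·1 : 9 transitions (3 symbol, 6 ε)
  ((1·1)*·1)? : 12 transitions (3 symbol, 9 ε)
  1·((1·1)*·1)?·1·0·1·1 : 22 transitions (8 symbol, 14 ε)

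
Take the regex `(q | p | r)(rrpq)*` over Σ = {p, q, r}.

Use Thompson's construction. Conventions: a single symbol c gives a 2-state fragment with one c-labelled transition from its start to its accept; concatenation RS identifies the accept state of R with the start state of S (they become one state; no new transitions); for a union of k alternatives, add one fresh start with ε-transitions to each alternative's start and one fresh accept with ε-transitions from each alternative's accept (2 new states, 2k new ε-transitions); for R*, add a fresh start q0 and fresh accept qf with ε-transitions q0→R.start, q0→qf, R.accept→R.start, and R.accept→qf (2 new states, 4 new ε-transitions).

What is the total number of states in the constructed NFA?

14

By structural recursion:
Each of the 7 symbol leaves contributes a 2-state fragment.
  q | p | r = 8 states
  rrpq = 5 states
  (rrpq)* = 7 states
  (q | p | r)(rrpq)* = 14 states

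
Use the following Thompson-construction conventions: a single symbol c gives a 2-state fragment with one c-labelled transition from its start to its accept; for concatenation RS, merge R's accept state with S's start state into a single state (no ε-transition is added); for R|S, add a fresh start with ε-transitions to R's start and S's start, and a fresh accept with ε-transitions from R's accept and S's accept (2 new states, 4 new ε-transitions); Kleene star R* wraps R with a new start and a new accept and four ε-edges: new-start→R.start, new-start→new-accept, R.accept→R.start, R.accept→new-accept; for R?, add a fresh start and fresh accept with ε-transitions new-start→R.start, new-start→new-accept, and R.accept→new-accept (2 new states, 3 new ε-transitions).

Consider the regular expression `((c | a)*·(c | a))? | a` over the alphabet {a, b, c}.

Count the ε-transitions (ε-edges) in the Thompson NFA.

Building bottom-up:
Each of the 5 symbol leaves contributes 0 ε-transitions.
  c | a : 4 ε-transitions
  (c | a)* : 8 ε-transitions
  c | a : 4 ε-transitions
  (c | a)*·(c | a) : 12 ε-transitions
  ((c | a)*·(c | a))? : 15 ε-transitions
  ((c | a)*·(c | a))? | a : 19 ε-transitions

19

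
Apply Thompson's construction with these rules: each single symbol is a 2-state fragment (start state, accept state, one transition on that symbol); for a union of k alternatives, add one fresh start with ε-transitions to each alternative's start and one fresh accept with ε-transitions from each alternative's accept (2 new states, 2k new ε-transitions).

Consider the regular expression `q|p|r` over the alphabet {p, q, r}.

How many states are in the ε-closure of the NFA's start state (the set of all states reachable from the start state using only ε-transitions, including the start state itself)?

Let C(F) = |ε-closure(F.start)| within fragment F, and note whether F accepts ε. Symbol fragments have C = 1 and do not accept ε. Then:
  q|p|r — |closure| = 1 + 1 + 1 + 1 = 4 (the new accept is not ε-reachable since no branch accepts ε)

4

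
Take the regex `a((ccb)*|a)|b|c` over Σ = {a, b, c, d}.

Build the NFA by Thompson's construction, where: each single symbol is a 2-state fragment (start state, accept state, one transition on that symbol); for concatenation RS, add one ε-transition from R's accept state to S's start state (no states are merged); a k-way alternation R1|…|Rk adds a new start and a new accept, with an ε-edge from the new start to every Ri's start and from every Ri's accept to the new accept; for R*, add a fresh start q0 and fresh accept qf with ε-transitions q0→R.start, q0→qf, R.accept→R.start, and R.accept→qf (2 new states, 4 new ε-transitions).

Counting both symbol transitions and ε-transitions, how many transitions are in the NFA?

24

Bottom-up over the parse tree:
Each of the 7 symbol leaves contributes 1 transition (1 symbol, 0 ε).
  ccb = 5 transitions (3 symbol, 2 ε)
  (ccb)* = 9 transitions (3 symbol, 6 ε)
  (ccb)*|a = 14 transitions (4 symbol, 10 ε)
  a((ccb)*|a) = 16 transitions (5 symbol, 11 ε)
  a((ccb)*|a)|b|c = 24 transitions (7 symbol, 17 ε)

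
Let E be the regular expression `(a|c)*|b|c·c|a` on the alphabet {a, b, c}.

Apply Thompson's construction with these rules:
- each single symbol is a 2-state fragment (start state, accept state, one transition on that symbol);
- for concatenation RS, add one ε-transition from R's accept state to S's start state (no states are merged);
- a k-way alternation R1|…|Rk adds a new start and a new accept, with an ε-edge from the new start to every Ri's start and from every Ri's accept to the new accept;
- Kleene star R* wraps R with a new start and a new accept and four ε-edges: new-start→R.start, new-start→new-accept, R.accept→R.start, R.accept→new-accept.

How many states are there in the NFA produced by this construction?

Bottom-up over the parse tree:
Each of the 6 symbol leaves contributes a 2-state fragment.
  a|c : 6 states
  (a|c)* : 8 states
  c·c : 4 states
  (a|c)*|b|c·c|a : 18 states

18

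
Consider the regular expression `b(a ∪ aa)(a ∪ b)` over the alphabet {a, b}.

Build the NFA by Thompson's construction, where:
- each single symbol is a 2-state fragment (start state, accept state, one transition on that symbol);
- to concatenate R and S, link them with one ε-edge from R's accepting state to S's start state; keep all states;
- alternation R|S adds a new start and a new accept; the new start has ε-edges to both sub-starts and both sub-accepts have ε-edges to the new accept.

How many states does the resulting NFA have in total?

Building bottom-up:
Each of the 6 symbol leaves contributes a 2-state fragment.
  aa : 4 states
  a ∪ aa : 8 states
  a ∪ b : 6 states
  b(a ∪ aa)(a ∪ b) : 16 states

16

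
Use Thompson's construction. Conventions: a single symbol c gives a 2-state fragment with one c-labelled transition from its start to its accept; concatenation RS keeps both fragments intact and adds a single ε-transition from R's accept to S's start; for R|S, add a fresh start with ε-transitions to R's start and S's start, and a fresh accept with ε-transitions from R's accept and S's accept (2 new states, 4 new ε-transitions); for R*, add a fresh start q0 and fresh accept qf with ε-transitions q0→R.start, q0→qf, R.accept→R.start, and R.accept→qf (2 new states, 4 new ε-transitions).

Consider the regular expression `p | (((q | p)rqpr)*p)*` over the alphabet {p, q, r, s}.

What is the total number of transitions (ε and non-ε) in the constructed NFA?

29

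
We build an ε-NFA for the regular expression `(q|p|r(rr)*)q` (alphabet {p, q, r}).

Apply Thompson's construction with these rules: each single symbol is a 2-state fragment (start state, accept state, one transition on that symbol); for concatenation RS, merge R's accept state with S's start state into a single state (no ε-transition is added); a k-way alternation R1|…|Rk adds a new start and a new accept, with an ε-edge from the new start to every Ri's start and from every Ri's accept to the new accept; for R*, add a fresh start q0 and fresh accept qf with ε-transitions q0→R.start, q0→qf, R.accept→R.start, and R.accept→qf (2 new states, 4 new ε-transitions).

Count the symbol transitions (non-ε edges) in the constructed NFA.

Per subexpression:
Each of the 6 symbol leaves contributes exactly 1 symbol transition.
  rr : 2 symbol transitions
  (rr)* : 2 symbol transitions
  r(rr)* : 3 symbol transitions
  q|p|r(rr)* : 5 symbol transitions
  (q|p|r(rr)*)q : 6 symbol transitions

6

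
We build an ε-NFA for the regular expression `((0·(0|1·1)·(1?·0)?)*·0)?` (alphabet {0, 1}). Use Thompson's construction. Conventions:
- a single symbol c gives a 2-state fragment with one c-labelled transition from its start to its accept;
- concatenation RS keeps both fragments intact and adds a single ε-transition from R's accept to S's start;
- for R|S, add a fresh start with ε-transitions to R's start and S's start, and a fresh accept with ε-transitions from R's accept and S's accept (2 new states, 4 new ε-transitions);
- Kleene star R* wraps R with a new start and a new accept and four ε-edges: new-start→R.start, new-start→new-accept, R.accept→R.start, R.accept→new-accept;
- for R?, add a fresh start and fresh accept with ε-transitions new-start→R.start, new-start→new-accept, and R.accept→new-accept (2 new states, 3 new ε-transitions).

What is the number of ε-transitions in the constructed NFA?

Bottom-up over the parse tree:
Each of the 7 symbol leaves contributes 0 ε-transitions.
  1·1 = 1 ε-transition
  0|1·1 = 5 ε-transitions
  1? = 3 ε-transitions
  1?·0 = 4 ε-transitions
  (1?·0)? = 7 ε-transitions
  0·(0|1·1)·(1?·0)? = 14 ε-transitions
  (0·(0|1·1)·(1?·0)?)* = 18 ε-transitions
  (0·(0|1·1)·(1?·0)?)*·0 = 19 ε-transitions
  ((0·(0|1·1)·(1?·0)?)*·0)? = 22 ε-transitions

22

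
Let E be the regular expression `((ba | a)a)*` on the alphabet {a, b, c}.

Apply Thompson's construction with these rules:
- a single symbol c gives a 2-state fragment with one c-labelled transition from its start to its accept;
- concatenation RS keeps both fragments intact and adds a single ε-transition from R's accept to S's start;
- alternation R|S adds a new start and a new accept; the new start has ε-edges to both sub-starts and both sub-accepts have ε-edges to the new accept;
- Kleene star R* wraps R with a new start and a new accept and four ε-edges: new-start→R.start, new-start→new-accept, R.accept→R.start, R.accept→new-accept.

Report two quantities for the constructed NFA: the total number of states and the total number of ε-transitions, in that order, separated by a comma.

12, 10

Bottom-up over the parse tree:
Each of the 4 symbol leaves contributes 2 states and 0 ε-transitions.
  ba = 4 states, 1 ε-transition
  ba | a = 8 states, 5 ε-transitions
  (ba | a)a = 10 states, 6 ε-transitions
  ((ba | a)a)* = 12 states, 10 ε-transitions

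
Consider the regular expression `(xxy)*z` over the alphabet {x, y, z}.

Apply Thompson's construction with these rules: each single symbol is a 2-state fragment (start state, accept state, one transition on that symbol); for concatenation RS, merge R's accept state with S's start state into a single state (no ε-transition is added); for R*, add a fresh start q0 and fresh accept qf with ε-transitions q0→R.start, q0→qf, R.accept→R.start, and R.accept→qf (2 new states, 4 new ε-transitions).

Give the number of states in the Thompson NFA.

7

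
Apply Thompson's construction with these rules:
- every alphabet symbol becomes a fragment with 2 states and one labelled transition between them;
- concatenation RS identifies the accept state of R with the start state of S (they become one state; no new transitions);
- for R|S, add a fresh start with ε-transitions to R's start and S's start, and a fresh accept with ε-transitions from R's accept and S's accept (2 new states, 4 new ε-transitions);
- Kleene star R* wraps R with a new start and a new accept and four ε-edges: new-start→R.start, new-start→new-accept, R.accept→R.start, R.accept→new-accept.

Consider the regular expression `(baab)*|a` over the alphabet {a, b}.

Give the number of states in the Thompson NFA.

11

By structural recursion:
Each of the 5 symbol leaves contributes a 2-state fragment.
  baab = 5 states
  (baab)* = 7 states
  (baab)*|a = 11 states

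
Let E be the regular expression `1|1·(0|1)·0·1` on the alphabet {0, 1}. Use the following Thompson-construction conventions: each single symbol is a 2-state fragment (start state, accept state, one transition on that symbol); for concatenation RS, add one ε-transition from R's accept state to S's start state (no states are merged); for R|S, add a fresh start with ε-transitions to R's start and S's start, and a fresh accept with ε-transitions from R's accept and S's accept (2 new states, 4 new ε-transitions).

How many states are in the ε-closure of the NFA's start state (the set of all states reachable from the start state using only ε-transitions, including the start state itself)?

Let C(F) = |ε-closure(F.start)| within fragment F, and note whether F accepts ε. Symbol fragments have C = 1 and do not accept ε. Then:
  0|1 → |closure| = 1 + 1 + 1 = 3 (the new accept is not ε-reachable since no branch accepts ε)
  1·(0|1)·0·1 → same as the first factor's closure: |closure| = 1
  1|1·(0|1)·0·1 → new start ε-reaches every alternative's start; none of them accept ε, so the new accept is not reached: |closure| = 1 + 1 + 1 = 3

3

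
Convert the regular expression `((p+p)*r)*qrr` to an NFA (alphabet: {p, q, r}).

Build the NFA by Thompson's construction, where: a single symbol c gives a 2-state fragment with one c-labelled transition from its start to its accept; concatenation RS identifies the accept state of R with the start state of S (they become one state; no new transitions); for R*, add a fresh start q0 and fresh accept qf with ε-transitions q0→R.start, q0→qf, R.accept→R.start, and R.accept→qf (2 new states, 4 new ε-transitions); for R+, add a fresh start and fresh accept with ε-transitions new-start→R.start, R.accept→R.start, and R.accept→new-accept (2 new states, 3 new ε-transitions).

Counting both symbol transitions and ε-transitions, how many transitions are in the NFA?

17

Building bottom-up:
Each of the 6 symbol leaves contributes 1 transition (1 symbol, 0 ε).
  p+ = 4 transitions (1 symbol, 3 ε)
  p+p = 5 transitions (2 symbol, 3 ε)
  (p+p)* = 9 transitions (2 symbol, 7 ε)
  (p+p)*r = 10 transitions (3 symbol, 7 ε)
  ((p+p)*r)* = 14 transitions (3 symbol, 11 ε)
  ((p+p)*r)*qrr = 17 transitions (6 symbol, 11 ε)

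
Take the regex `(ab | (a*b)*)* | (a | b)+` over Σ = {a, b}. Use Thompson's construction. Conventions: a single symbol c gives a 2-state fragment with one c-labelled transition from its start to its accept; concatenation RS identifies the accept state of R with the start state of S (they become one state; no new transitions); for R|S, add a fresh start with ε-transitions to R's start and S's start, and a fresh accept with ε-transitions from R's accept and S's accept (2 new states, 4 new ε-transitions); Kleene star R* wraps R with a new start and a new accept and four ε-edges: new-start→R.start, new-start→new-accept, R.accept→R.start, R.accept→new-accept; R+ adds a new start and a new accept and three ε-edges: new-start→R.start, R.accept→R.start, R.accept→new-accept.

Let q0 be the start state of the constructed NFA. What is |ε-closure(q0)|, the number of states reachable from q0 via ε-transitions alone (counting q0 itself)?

16

Compute the ε-closure size of each fragment's start state recursively; a symbol fragment's start has no outgoing ε-edge, so its closure is just itself (size 1).
  ab → C equals the left operand's closure size = 1 (its accept is not ε-reachable, so the closure stops there)
  a* → new start has ε-edges to the inner start and to the new accept, so C = 2 + 1 = 3
  a*b → C = 3 + (1−1) = 3 (closure spills across the concat boundary because the left factor accepts ε)
  (a*b)* → the star's fresh start ε-reaches both the body's start and the fresh accept: C = 2 + 3 = 5
  ab | (a*b)* → new start ε-reaches every alternative's start; at least one alternative accepts ε, so the union's new accept is reached too: C = 1 + 1 + 5 + 1 = 8
  (ab | (a*b)*)* → C = 1 (new start) + 8 (body) + 1 (new accept) = 10
  a | b → C = 1 + 1 + 1 = 3 (the new accept is not ε-reachable since no branch accepts ε)
  (a | b)+ → new start ε-reaches only the body's start; the new accept needs a symbol first: C = 1 + 3 = 4
  (ab | (a*b)*)* | (a | b)+ → C = 1 (new start) + (10 + 4) + 1 (new accept, since some branch ε-reaches its own accept) = 16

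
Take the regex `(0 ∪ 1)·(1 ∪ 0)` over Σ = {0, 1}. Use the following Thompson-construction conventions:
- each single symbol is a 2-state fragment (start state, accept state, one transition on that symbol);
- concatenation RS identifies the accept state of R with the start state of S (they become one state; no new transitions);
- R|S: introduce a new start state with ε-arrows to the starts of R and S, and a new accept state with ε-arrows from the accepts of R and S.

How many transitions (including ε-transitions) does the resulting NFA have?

12

Building bottom-up:
Each of the 4 symbol leaves contributes 1 transition (1 symbol, 0 ε).
  0 ∪ 1 : 6 transitions (2 symbol, 4 ε)
  1 ∪ 0 : 6 transitions (2 symbol, 4 ε)
  (0 ∪ 1)·(1 ∪ 0) : 12 transitions (4 symbol, 8 ε)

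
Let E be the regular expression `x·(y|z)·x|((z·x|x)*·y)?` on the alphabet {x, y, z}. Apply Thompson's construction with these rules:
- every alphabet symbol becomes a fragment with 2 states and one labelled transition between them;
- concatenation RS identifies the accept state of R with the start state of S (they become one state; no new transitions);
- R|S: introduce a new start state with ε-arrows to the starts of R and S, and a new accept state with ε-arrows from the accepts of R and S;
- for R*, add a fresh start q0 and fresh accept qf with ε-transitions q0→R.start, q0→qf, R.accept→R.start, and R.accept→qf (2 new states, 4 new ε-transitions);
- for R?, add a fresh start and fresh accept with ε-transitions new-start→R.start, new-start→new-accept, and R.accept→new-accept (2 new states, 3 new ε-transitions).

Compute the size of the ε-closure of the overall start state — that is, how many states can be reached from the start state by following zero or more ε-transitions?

10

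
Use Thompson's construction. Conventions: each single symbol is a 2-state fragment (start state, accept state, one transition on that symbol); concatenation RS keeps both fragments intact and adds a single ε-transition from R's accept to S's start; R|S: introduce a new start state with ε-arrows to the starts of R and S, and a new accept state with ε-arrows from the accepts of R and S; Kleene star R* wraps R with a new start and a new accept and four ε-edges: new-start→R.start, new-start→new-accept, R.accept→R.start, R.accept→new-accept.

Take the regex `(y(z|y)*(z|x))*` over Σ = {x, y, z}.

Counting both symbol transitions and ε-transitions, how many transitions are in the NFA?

Bottom-up over the parse tree:
Each of the 5 symbol leaves contributes 1 transition (1 symbol, 0 ε).
  z|y = 6 transitions (2 symbol, 4 ε)
  (z|y)* = 10 transitions (2 symbol, 8 ε)
  z|x = 6 transitions (2 symbol, 4 ε)
  y(z|y)*(z|x) = 19 transitions (5 symbol, 14 ε)
  (y(z|y)*(z|x))* = 23 transitions (5 symbol, 18 ε)

23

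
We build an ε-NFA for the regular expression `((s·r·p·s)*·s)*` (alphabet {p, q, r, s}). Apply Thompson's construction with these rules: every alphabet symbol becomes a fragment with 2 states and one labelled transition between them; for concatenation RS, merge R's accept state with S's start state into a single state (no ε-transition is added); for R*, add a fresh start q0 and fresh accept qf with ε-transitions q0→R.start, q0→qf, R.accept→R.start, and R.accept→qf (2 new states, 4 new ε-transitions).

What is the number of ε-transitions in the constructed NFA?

8

Building bottom-up:
Each of the 5 symbol leaves contributes 0 ε-transitions.
  s·r·p·s : 0 ε-transitions
  (s·r·p·s)* : 4 ε-transitions
  (s·r·p·s)*·s : 4 ε-transitions
  ((s·r·p·s)*·s)* : 8 ε-transitions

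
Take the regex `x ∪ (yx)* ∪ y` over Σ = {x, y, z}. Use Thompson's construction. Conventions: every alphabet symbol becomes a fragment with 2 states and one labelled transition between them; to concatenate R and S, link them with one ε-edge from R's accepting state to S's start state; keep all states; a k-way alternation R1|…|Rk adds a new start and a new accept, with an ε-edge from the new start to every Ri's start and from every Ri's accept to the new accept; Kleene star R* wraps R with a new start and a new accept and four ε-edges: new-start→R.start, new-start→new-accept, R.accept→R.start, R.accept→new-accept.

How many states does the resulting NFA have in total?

12

Bottom-up over the parse tree:
Each of the 4 symbol leaves contributes a 2-state fragment.
  yx = 4 states
  (yx)* = 6 states
  x ∪ (yx)* ∪ y = 12 states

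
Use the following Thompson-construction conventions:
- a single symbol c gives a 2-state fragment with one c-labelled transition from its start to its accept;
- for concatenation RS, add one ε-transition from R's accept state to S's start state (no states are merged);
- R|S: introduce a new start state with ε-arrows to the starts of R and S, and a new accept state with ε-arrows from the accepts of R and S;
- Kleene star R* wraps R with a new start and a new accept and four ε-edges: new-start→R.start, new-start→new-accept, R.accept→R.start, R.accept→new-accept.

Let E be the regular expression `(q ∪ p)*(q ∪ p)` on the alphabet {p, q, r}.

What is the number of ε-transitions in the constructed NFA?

13

Bottom-up over the parse tree:
Each of the 4 symbol leaves contributes 0 ε-transitions.
  q ∪ p : 4 ε-transitions
  (q ∪ p)* : 8 ε-transitions
  q ∪ p : 4 ε-transitions
  (q ∪ p)*(q ∪ p) : 13 ε-transitions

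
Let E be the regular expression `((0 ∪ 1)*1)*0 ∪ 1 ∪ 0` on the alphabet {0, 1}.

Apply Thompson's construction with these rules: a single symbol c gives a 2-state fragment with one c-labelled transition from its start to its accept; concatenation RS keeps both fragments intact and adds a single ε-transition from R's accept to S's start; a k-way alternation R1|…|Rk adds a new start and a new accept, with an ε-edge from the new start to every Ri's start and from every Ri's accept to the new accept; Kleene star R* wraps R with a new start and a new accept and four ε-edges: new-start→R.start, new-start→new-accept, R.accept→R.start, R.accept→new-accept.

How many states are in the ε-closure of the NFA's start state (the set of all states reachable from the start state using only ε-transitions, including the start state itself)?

12

Compute the ε-closure size of each fragment's start state recursively; a symbol fragment's start has no outgoing ε-edge, so its closure is just itself (size 1).
  0 ∪ 1 : new start ε-reaches every alternative's start; none of them accept ε, so the new accept is not reached: C = 1 + 1 + 1 = 3
  (0 ∪ 1)* : new start has ε-edges to the inner start and to the new accept, so C = 2 + 3 = 5
  (0 ∪ 1)*1 : the left operand accepts ε, so the closure extends into the next operand (via the concat ε-link); C = 5 + 1 = 6
  ((0 ∪ 1)*1)* : C = 1 (new start) + 6 (body) + 1 (new accept) = 8
  ((0 ∪ 1)*1)*0 : the left operand accepts ε, so the closure extends into the next operand (via the concat ε-link); C = 8 + 1 = 9
  ((0 ∪ 1)*1)*0 ∪ 1 ∪ 0 : new start ε-reaches every alternative's start; none of them accept ε, so the new accept is not reached: C = 1 + 9 + 1 + 1 = 12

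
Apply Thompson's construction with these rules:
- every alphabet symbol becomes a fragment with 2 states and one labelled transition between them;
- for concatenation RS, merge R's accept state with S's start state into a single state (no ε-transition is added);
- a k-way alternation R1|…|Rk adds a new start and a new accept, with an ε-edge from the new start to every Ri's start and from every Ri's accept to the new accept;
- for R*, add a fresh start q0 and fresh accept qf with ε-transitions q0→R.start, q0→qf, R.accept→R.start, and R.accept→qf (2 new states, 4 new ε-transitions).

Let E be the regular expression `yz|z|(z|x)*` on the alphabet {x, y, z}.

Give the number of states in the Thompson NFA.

Recursing over subexpressions:
Each of the 5 symbol leaves contributes a 2-state fragment.
  yz : 3 states
  z|x : 6 states
  (z|x)* : 8 states
  yz|z|(z|x)* : 15 states

15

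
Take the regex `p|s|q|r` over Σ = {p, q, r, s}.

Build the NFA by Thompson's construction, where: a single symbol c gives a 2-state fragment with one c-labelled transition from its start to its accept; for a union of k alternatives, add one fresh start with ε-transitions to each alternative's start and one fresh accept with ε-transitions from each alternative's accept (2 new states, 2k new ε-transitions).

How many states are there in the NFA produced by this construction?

Per subexpression:
Each of the 4 symbol leaves contributes a 2-state fragment.
  p|s|q|r = 10 states

10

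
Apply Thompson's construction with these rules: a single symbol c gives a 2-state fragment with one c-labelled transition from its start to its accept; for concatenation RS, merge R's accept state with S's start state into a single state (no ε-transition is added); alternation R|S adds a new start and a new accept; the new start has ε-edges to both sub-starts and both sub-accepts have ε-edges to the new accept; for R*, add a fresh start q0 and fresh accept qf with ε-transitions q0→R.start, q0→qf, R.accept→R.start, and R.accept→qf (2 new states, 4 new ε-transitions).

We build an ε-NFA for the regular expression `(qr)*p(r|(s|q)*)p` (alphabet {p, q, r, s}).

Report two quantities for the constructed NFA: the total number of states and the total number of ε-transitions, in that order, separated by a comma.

By structural recursion:
Each of the 7 symbol leaves contributes 2 states and 0 ε-transitions.
  qr = 3 states, 0 ε-transitions
  (qr)* = 5 states, 4 ε-transitions
  s|q = 6 states, 4 ε-transitions
  (s|q)* = 8 states, 8 ε-transitions
  r|(s|q)* = 12 states, 12 ε-transitions
  (qr)*p(r|(s|q)*)p = 18 states, 16 ε-transitions

18, 16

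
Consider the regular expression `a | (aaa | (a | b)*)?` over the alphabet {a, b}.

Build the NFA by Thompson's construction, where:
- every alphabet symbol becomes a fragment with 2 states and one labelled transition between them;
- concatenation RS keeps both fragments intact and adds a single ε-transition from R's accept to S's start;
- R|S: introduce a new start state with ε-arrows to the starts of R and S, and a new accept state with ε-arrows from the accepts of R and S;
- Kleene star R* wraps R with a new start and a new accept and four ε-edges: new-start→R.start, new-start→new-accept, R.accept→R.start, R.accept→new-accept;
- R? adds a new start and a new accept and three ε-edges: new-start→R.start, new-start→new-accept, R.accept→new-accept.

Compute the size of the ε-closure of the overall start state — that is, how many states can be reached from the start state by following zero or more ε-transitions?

Work bottom-up. For each fragment F, track |ε-closure(F.start)| and whether F's accept lies in that closure (i.e. whether F accepts ε). A single-symbol fragment has closure size 1 and does not accept ε.
  aaa : |closure| equals the left operand's closure size = 1 (its accept is not ε-reachable, so the closure stops there)
  a | b : new start ε-reaches every alternative's start; none of them accept ε, so the new accept is not reached: |closure| = 1 + 1 + 1 = 3
  (a | b)* : the star's fresh start ε-reaches both the body's start and the fresh accept: |closure| = 2 + 3 = 5
  aaa | (a | b)* : |closure| = 1 (new start) + (1 + 5) + 1 (new accept, since some branch ε-reaches its own accept) = 8
  (aaa | (a | b)*)? : |closure| = 1 (new start) + 8 (body) + 1 (new accept, via ε) = 10
  a | (aaa | (a | b)*)? : |closure| = 1 (new start) + (1 + 10) + 1 (new accept, since some branch ε-reaches its own accept) = 13

13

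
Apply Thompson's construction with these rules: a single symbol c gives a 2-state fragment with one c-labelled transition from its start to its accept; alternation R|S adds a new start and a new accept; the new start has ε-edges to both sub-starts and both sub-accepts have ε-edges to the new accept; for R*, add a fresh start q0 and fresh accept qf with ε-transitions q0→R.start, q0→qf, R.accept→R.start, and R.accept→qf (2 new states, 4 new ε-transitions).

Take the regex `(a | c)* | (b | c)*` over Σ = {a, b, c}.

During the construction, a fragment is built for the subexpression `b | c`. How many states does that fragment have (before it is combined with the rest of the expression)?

Fragment for `b | c`:
Each of the 2 symbol leaves contributes a 2-state fragment.
  b | c → 6 states

6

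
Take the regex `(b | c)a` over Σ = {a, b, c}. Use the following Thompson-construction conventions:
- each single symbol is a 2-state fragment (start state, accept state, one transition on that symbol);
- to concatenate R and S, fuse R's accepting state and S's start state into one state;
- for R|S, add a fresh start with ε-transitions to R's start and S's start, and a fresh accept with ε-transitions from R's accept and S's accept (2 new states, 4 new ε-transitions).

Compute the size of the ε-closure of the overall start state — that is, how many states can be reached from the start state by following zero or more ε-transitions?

Work bottom-up. For each fragment F, track |ε-closure(F.start)| and whether F's accept lies in that closure (i.e. whether F accepts ε). A single-symbol fragment has closure size 1 and does not accept ε.
  b | c : |ε-closure| = 1 + 1 + 1 = 3 (the new accept is not ε-reachable since no branch accepts ε)
  (b | c)a : same as the first factor's closure: |ε-closure| = 3

3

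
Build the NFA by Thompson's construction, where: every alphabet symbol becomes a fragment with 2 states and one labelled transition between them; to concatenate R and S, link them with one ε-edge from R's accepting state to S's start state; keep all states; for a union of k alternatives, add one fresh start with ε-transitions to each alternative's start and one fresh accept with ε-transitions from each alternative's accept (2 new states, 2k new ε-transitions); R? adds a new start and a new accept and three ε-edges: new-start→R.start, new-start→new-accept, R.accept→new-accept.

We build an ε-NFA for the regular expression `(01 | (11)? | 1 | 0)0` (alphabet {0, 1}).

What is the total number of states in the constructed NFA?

Building bottom-up:
Each of the 7 symbol leaves contributes a 2-state fragment.
  01 : 4 states
  11 : 4 states
  (11)? : 6 states
  01 | (11)? | 1 | 0 : 16 states
  (01 | (11)? | 1 | 0)0 : 18 states

18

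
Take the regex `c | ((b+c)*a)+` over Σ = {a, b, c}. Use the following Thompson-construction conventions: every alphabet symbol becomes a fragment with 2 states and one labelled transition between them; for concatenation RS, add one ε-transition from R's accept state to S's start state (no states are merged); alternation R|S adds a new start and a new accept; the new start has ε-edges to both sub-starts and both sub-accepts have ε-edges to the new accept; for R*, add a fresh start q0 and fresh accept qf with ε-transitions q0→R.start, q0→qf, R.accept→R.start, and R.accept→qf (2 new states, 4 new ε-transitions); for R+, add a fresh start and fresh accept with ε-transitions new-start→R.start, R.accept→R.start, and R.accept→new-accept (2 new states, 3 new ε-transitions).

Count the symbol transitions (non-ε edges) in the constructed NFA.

Per subexpression:
Each of the 4 symbol leaves contributes exactly 1 symbol transition.
  b+ : 1 symbol transition
  b+c : 2 symbol transitions
  (b+c)* : 2 symbol transitions
  (b+c)*a : 3 symbol transitions
  ((b+c)*a)+ : 3 symbol transitions
  c | ((b+c)*a)+ : 4 symbol transitions

4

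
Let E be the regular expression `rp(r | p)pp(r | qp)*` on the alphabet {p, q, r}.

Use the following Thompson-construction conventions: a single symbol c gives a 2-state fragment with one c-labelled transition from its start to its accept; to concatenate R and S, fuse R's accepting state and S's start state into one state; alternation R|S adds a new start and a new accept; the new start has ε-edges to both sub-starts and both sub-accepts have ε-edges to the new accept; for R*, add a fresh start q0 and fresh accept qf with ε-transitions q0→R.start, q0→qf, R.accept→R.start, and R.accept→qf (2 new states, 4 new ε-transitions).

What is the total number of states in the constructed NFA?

18

By structural recursion:
Each of the 9 symbol leaves contributes a 2-state fragment.
  r | p = 6 states
  qp = 3 states
  r | qp = 7 states
  (r | qp)* = 9 states
  rp(r | p)pp(r | qp)* = 18 states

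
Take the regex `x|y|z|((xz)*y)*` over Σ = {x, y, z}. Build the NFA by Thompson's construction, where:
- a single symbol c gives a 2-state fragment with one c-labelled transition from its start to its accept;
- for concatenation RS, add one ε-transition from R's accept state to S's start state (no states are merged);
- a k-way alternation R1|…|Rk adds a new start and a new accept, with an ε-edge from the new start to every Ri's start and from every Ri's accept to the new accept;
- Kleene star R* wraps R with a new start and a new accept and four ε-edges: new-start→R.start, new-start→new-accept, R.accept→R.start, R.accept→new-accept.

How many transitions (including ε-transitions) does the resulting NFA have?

24

Bottom-up over the parse tree:
Each of the 6 symbol leaves contributes 1 transition (1 symbol, 0 ε).
  xz — 3 transitions (2 symbol, 1 ε)
  (xz)* — 7 transitions (2 symbol, 5 ε)
  (xz)*y — 9 transitions (3 symbol, 6 ε)
  ((xz)*y)* — 13 transitions (3 symbol, 10 ε)
  x|y|z|((xz)*y)* — 24 transitions (6 symbol, 18 ε)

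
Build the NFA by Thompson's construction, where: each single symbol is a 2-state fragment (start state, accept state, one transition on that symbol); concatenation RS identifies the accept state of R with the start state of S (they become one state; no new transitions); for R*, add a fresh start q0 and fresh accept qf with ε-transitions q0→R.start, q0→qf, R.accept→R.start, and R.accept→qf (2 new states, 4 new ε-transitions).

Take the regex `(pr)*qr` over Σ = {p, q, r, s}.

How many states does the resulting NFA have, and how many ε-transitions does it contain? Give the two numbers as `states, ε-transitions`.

7, 4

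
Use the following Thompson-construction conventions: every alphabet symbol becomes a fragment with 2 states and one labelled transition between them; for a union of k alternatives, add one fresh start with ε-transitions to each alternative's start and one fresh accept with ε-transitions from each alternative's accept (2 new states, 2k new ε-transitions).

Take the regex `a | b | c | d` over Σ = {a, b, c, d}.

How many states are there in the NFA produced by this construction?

By structural recursion:
Each of the 4 symbol leaves contributes a 2-state fragment.
  a | b | c | d : 10 states

10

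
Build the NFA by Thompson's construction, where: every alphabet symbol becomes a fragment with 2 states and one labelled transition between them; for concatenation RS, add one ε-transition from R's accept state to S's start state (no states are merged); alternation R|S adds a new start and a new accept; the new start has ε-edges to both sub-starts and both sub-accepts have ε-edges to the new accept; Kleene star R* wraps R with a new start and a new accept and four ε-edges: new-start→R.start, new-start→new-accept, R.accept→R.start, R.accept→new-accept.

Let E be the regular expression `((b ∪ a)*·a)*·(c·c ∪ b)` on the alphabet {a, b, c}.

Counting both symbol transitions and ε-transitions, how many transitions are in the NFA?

Per subexpression:
Each of the 6 symbol leaves contributes 1 transition (1 symbol, 0 ε).
  b ∪ a : 6 transitions (2 symbol, 4 ε)
  (b ∪ a)* : 10 transitions (2 symbol, 8 ε)
  (b ∪ a)*·a : 12 transitions (3 symbol, 9 ε)
  ((b ∪ a)*·a)* : 16 transitions (3 symbol, 13 ε)
  c·c : 3 transitions (2 symbol, 1 ε)
  c·c ∪ b : 8 transitions (3 symbol, 5 ε)
  ((b ∪ a)*·a)*·(c·c ∪ b) : 25 transitions (6 symbol, 19 ε)

25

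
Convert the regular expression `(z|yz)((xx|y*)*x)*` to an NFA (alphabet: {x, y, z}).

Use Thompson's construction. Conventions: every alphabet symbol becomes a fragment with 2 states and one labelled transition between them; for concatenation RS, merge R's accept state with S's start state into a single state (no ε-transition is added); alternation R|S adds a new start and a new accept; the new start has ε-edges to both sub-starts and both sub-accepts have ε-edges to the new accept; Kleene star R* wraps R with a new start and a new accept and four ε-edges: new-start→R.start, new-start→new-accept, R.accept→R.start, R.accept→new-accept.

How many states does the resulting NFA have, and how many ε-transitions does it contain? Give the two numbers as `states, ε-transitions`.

20, 20

Building bottom-up:
Each of the 7 symbol leaves contributes 2 states and 0 ε-transitions.
  yz : 3 states, 0 ε-transitions
  z|yz : 7 states, 4 ε-transitions
  xx : 3 states, 0 ε-transitions
  y* : 4 states, 4 ε-transitions
  xx|y* : 9 states, 8 ε-transitions
  (xx|y*)* : 11 states, 12 ε-transitions
  (xx|y*)*x : 12 states, 12 ε-transitions
  ((xx|y*)*x)* : 14 states, 16 ε-transitions
  (z|yz)((xx|y*)*x)* : 20 states, 20 ε-transitions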